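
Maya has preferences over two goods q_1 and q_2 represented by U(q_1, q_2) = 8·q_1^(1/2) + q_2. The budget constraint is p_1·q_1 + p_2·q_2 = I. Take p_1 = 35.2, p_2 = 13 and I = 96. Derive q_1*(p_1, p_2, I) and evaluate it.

q_1* = 2.1823

Solve: √q_1 = 4·p_2/p_1, so q_1*(p_1,p_2) = (4·p_2/p_1)², and q_2* = (I − p_1·q_1*)/p_2.
Plugging in: q_1* = (4·13/35.2)² = 2.1823.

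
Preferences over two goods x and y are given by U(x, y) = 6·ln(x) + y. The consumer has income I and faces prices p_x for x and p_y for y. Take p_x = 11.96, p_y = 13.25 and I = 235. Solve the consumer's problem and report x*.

MU_x = 6/x, MU_y = 1. Tangency: 6/x = p_x/p_y.
So x*(p_x,p_y) = 6·p_y/p_x, independent of income; and y* = (I − 6·p_y)/p_y.
At the given prices: x* = 6·13.25/11.96 = 6.6472.

x* = 6.6472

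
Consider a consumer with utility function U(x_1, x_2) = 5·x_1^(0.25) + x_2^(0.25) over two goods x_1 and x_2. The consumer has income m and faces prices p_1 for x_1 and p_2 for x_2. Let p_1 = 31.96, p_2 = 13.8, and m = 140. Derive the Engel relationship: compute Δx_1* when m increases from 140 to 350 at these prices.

Δx_1* = 5.6902

From the CES first-order condition, 5·(x_2/x_1)^(0.75) = p_1/p_2.
Solve for the ratio: x_2/x_1 = [(1/5)·p_1/p_2]^(4/3).
Substitute x_2 = (x_2/x_1)·x_1 into the budget: x_1* = m/(p_1 + p_2·(x_2/x_1)).
Numerically x_2/x_1 = 0.35838, so x_1* = 140/(31.96 + 13.8·0.35838) = 3.7935.
At m' = 350: x_1* = 9.4836. Change: 9.4836 − 3.7935 = 5.6902.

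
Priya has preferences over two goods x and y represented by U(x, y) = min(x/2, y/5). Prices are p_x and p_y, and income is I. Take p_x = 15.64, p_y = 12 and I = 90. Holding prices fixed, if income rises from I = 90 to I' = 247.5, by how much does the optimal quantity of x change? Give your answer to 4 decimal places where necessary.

With perfect complements, no substitution: consume in ratio x:y = 2:5.
Budget: p_x·x + p_y·(5/2)·x = I, so (2·p_x + 5·p_y)·x = 2·I.
Demand: x*(p_x,p_y,I) = 2·I/(2·p_x + 5·p_y), y* = 5·I/(2·p_x + 5·p_y).
Here 2·15.64 + 5·12 = 91.28, giving x* = 1.972.
At I' = 247.5: x* = 5.4229. Change: 5.4229 − 1.972 = 3.4509.

Δx* = 3.4509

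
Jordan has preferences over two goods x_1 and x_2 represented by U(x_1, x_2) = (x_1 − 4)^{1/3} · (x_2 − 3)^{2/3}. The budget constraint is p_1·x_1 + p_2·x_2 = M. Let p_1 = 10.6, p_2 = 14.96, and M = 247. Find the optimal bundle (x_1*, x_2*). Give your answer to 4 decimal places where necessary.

x_1* = 9.0226, x_2* = 10.1176

This is Cobb-Douglas in (x_1−4, x_2−3): tangency gives 1/3·p_2·(x_2−3) = 2/3·p_1·(x_1−4).
After buying the subsistence bundle (4, 3), a share 1/3 of the remaining income goes to x_1: x_1* = 4 + 1/3·(M − 4p_1 − 3p_2)/p_1.
Discretionary income = 247 − 4·10.6 − 3·14.96 = 159.72; x_1* = 4 + 1/3·159.72/10.6 = 9.0226; x_2* = 3 + 2/3·159.72/14.96 = 10.1176.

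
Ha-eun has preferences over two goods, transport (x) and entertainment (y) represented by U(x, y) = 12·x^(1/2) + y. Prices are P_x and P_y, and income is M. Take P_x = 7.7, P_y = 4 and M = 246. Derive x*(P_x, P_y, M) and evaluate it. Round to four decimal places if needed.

Utility is quasi-linear in y; the FOC for x is 6/√x = P_x/P_y.
Thus x* = (6·P_y/P_x)² — independent of M — with the rest of income spent on y.
Plugging in: x* = (6·4/7.7)² = 9.715.

x* = 9.715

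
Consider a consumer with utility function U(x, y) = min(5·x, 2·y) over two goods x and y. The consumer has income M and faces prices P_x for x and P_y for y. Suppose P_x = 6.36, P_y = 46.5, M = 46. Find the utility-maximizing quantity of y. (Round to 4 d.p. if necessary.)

With perfect complements, no substitution: consume in ratio x:y = 2:5.
Budget: P_x·x + P_y·(5/2)·x = M, so (2·P_x + 5·P_y)·x = 2·M.
Demand: x*(P_x,P_y,M) = 2·M/(2·P_x + 5·P_y), y* = 5·M/(2·P_x + 5·P_y).
Here 2·6.36 + 5·46.5 = 245.22, giving y* = 0.9379.

y* = 0.9379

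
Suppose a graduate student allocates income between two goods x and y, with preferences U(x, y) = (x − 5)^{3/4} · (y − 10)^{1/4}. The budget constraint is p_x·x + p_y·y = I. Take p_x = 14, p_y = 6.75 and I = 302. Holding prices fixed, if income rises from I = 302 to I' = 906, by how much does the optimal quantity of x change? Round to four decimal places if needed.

Δx* = 32.3571

Let x' = x−5, y' = y−10. MRS = 3·y'/x' = p_x/p_y.
Substituting into the budget: x* = 5 + 0.75·(I − 5·p_x − 10·p_y)/p_x, and y* = 10 + 0.25·(…)/p_y.
Discretionary income = 302 − 5·14 − 10·6.75 = 164.5; x* = 5 + 0.75·164.5/14 = 13.8125.
At I' = 906: x* = 46.1696. Change: 46.1696 − 13.8125 = 32.3571.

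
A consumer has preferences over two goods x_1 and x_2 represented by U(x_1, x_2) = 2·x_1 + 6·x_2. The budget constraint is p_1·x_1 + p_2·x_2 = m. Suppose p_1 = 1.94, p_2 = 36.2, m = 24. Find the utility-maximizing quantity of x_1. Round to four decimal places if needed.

Linear utility — the consumer picks whichever good has higher MU/price: 2/1.94 = 1.0309 vs 6/36.2 = 0.1657.
x_1 gives more utility per dollar, so spend all income on x_1: x_1* = m/p_1, x_2* = 0.
Numerically: x_1* = 12.3711, x_2* = 0.

x_1* = 12.3711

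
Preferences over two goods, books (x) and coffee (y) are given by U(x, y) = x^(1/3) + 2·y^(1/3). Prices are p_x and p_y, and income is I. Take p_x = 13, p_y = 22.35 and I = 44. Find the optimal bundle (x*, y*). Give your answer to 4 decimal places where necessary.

Substitute y = (y/x)·x into the budget: x* = I/(p_x + p_y·(y/x)).
Numerically y/x = 1.254711, so x* = 44/(13 + 22.35·1.254711) = 1.0721 and y* = 1.254711·1.0721 = 1.3451.

x* = 1.0721, y* = 1.3451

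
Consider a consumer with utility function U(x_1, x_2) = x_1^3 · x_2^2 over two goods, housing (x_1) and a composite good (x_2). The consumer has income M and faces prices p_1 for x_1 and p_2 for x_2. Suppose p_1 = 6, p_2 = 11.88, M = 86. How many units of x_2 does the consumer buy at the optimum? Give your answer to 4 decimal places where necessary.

x_2* = 2.8956

MU_x_1/MU_x_2 = (3·x_2)/(2·x_1); tangency sets this equal to p_1/p_2.
Rearranging, p_2·x_2 = (2/3)·p_1·x_1. Substituting into the budget gives p_1·x_1·(1 + (2/3)) = M.
Demand: x_1*(p_1,p_2,M) = 0.6·M/p_1 and x_2* = 0.4·M/p_2.
At p_1=6, p_2=11.88, M=86: x_2* = 0.4·86/11.88 = 2.8956.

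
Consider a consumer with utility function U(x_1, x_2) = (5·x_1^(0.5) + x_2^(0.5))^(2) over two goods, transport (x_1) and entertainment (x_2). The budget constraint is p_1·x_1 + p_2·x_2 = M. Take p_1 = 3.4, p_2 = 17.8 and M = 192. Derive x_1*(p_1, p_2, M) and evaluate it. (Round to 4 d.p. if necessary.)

x_1* = 56.0424

From the CES first-order condition, 5·(x_2/x_1)^(0.5) = p_1/p_2.
Solve for the ratio: x_2/x_1 = [(1/5)·p_1/p_2]^(2).
With the ratio pinned down, the budget gives x_1* = M/(p_1 + p_2·(x_2/x_1)) and x_2* = (x_2/x_1)·x_1*.
Numerically x_2/x_1 = 0.001459, so x_1* = 192/(3.4 + 17.8·0.001459) = 56.0424.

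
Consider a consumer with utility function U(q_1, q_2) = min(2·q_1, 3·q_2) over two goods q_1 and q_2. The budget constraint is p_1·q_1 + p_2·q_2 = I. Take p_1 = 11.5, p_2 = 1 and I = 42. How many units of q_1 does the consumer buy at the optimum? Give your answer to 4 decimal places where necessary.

q_1* = 3.4521

Demand: q_1*(p_1,p_2,I) = 3·I/(3·p_1 + 2·p_2), q_2* = 2·I/(3·p_1 + 2·p_2).
Here 3·11.5 + 2·1 = 36.5, giving q_1* = 3.4521.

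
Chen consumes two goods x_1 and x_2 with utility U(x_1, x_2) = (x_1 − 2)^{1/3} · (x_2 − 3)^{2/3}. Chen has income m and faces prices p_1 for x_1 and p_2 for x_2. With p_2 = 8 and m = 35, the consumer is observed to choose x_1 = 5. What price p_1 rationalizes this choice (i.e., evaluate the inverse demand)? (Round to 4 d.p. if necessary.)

p_1 = 1

This is Cobb-Douglas in (x_1−2, x_2−3): tangency gives 1/3·p_2·(x_2−3) = 2/3·p_1·(x_1−2).
After buying the subsistence bundle (2, 3), a share 1/3 of the remaining income goes to x_1: x_1* = 2 + 1/3·(m − 2p_1 − 3p_2)/p_1.
Set x_1* = 5 in the demand function and solve for p_1: p_1 = 1.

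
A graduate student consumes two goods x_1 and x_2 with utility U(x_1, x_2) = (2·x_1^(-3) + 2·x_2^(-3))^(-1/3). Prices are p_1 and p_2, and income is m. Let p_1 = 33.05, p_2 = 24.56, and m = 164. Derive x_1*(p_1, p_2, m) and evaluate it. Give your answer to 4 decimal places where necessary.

x_1* = 2.7562

From the CES first-order condition, (x_2/x_1)^(4) = p_1/p_2.
Solve for the ratio: x_2/x_1 = [p_1/p_2]^(0.25).
With the ratio pinned down, the budget gives x_1* = m/(p_1 + p_2·(x_2/x_1)) and x_2* = (x_2/x_1)·x_1*.
Numerically x_2/x_1 = 1.07705, so x_1* = 164/(33.05 + 24.56·1.07705) = 2.7562.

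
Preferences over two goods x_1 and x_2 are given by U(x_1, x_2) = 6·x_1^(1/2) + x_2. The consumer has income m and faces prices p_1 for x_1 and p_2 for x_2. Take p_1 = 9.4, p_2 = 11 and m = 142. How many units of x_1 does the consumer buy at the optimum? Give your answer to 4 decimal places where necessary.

x_1* = 12.3246

MU_x_1 = 3/√x_1, MU_x_2 = 1. Tangency: 3/√x_1 = p_1/p_2.
Solve: √x_1 = 3·p_2/p_1, so x_1*(p_1,p_2) = (3·p_2/p_1)², and x_2* = (m − p_1·x_1*)/p_2.
Plugging in: x_1* = (3·11/9.4)² = 12.3246.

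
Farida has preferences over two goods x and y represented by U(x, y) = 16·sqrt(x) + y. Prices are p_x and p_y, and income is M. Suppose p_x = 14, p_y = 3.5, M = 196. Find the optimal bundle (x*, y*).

Set MRS = p_x/p_y: 8·x^(−1/2) = p_x/p_y.
Solve: √x = 8·p_y/p_x, so x*(p_x,p_y) = (8·p_y/p_x)², and y* = (M − p_x·x*)/p_y.
Plugging in: x* = (8·3.5/14)² = 4, y* = 40.

x* = 4, y* = 40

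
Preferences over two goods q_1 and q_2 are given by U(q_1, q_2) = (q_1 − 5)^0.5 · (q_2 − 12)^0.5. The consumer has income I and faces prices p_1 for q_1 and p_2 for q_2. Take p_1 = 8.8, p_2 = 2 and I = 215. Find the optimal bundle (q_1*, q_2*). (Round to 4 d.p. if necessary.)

q_1* = 13.3523, q_2* = 48.75

Discretionary income = 215 − 5·8.8 − 12·2 = 147; q_1* = 5 + 0.5·147/8.8 = 13.3523; q_2* = 12 + 0.5·147/2 = 48.75.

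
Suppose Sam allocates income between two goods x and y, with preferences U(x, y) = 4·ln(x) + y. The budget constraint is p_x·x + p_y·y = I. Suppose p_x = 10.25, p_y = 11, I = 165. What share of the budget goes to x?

share on x = 0.2667

Set MRS = p_x/p_y: (4/x)/1 = p_x/p_y.
So x*(p_x,p_y) = 4·p_y/p_x, independent of income; and y* = (I − 4·p_y)/p_y.
At the given prices: x* = 4·11/10.25 = 4.2927, and y* = 11.
Expenditure on x: 10.25·4.2927 = 44; share = 0.2667.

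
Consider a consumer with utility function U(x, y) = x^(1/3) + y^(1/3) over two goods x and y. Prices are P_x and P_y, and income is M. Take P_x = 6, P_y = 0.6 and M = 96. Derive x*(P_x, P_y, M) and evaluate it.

x* = 3.844

MRS = MU_x/MU_y = (y/x)^(2/3). Set equal to P_x/P_y.
Hence y/x = (P_x/P_y)^(1/(2/3)), i.e. raised to the 1.5 power.
With the ratio pinned down, the budget gives x* = M/(P_x + P_y·(y/x)) and y* = (y/x)·x*.
Numerically y/x = 31.622777, so x* = 96/(6 + 0.6·31.622777) = 3.844.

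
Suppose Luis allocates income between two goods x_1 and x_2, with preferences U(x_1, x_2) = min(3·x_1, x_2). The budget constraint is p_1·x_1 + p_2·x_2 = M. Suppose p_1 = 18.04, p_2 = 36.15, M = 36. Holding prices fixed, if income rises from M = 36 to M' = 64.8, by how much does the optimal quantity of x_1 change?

Δx_1* = 0.2277

Demand: x_1*(p_1,p_2,M) = M/(p_1 + 3·p_2), x_2* = 3·M/(p_1 + 3·p_2).
Here 18.04 + 3·36.15 = 126.49, giving x_1* = 0.2846.
At M' = 64.8: x_1* = 0.5123. Change: 0.5123 − 0.2846 = 0.2277.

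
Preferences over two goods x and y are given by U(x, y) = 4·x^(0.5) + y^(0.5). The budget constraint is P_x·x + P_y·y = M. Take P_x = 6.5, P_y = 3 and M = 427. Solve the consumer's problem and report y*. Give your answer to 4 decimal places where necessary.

From the CES first-order condition, 4·(y/x)^(0.5) = P_x/P_y.
Hence y/x = ((1/4)·P_x/P_y)^(1/(0.5)), i.e. raised to the 2 power.
With the ratio pinned down, the budget gives x* = M/(P_x + P_y·(y/x)) and y* = (y/x)·x*.
Numerically y/x = 0.293403, so x* = 427/(6.5 + 3·0.293403) = 57.8574 and y* = 0.293403·57.8574 = 16.9755.

y* = 16.9755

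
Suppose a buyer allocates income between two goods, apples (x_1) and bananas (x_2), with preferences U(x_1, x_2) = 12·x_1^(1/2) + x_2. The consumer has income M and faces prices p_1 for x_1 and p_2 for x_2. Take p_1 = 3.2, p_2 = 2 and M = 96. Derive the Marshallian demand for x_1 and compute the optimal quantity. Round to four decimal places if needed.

x_1* = 14.0625

Utility is quasi-linear in x_2; the FOC for x_1 is 6/√x_1 = p_1/p_2.
Thus x_1* = (6·p_2/p_1)² — independent of M — with the rest of income spent on x_2.
Plugging in: x_1* = (6·2/3.2)² = 14.0625.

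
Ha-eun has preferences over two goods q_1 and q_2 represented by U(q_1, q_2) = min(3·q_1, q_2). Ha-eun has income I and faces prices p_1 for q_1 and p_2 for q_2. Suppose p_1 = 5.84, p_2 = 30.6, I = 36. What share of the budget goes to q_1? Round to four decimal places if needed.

Leontief preferences: the optimum is at the kink where q_1/1 = q_2/3, i.e. q_2 = 3·q_1.
Budget: p_1·q_1 + p_2·3·q_1 = I, so (p_1 + 3·p_2)·q_1 = I.
Demand: q_1*(p_1,p_2,I) = I/(p_1 + 3·p_2), q_2* = 3·I/(p_1 + 3·p_2).
Here 5.84 + 3·30.6 = 97.64, giving q_1* = 0.3687 and q_2* = 1.1061.
Expenditure on q_1: 5.84·0.3687 = 2.1532; share = 0.0598.

share on q_1 = 0.0598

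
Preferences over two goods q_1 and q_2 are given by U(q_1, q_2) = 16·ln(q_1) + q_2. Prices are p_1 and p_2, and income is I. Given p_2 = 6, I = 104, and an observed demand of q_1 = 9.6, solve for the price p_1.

Set MRS = p_1/p_2: (16/q_1)/1 = p_1/p_2.
So q_1*(p_1,p_2) = 16·p_2/p_1, independent of income; and q_2* = (I − 16·p_2)/p_2.
Set q_1* = 9.6 in the demand function and solve for p_1: p_1 = 10.

p_1 = 10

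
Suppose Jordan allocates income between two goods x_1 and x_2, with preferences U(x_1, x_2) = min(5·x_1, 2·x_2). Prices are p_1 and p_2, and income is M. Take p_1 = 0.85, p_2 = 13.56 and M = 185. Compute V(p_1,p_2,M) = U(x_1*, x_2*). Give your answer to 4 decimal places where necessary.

V = 26.6187

Leontief preferences: the optimum is at the kink where x_1/2 = x_2/5, i.e. x_2 = (5/2)·x_1.
Budget: p_1·x_1 + p_2·(5/2)·x_1 = M, so (2·p_1 + 5·p_2)·x_1 = 2·M.
Demand: x_1*(p_1,p_2,M) = 2·M/(2·p_1 + 5·p_2), x_2* = 5·M/(2·p_1 + 5·p_2).
Here 2·0.85 + 5·13.56 = 69.5, giving x_1* = 5.3237 and x_2* = 13.3094.
Utility at the optimum: U(5.3237, 13.3094) = 26.6187.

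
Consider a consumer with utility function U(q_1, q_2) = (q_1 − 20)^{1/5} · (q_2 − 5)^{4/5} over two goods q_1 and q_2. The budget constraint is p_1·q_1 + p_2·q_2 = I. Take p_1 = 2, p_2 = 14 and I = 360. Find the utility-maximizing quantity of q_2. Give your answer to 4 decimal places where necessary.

This is Cobb-Douglas in (q_1−20, q_2−5): tangency gives 0.2·p_2·(q_2−5) = 0.8·p_1·(q_1−20).
After buying the subsistence bundle (20, 5), a share 0.2 of the remaining income goes to q_1: q_1* = 20 + 0.2·(I − 20p_1 − 5p_2)/p_1.
Discretionary income = 360 − 20·2 − 5·14 = 250; q_2* = 5 + 0.8·250/14 = 19.2857.

q_2* = 19.2857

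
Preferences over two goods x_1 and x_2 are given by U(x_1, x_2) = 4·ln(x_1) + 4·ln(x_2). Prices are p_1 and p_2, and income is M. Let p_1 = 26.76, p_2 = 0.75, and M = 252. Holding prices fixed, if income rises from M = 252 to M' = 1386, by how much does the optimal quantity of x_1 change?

Δx_1* = 21.1883

At p_1=26.76, p_2=0.75, M=252: x_1* = 0.5·252/26.76 = 4.7085.
At M' = 1386: x_1* = 25.8969. Change: 25.8969 − 4.7085 = 21.1883.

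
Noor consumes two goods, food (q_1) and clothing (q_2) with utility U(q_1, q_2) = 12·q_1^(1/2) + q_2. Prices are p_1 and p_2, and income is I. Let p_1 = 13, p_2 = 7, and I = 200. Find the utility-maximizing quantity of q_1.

Utility is quasi-linear in q_2; the FOC for q_1 is 6/√q_1 = p_1/p_2.
Thus q_1* = (6·p_2/p_1)² — independent of I — with the rest of income spent on q_2.
Plugging in: q_1* = (6·7/13)² = 10.4379.

q_1* = 10.4379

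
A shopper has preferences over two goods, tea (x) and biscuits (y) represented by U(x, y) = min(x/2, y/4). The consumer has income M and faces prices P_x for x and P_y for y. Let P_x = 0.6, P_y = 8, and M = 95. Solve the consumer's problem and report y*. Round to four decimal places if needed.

y* = 11.4458

Demand: x*(P_x,P_y,M) = 2·M/(2·P_x + 4·P_y), y* = 4·M/(2·P_x + 4·P_y).
Here 2·0.6 + 4·8 = 33.2, giving y* = 11.4458.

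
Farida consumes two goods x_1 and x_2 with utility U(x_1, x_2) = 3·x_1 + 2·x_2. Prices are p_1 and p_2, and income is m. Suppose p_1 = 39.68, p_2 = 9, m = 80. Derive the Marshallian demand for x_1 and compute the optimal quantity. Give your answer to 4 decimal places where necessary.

Perfect substitutes: compare marginal utility per dollar. 3/p_1 vs 2/p_2 → 0.0756 vs 0.2222.
x_2 gives more utility per dollar, so spend all income on x_2: x_2* = m/p_2, x_1* = 0.
Numerically: x_1* = 0, x_2* = 8.8889.

x_1* = 0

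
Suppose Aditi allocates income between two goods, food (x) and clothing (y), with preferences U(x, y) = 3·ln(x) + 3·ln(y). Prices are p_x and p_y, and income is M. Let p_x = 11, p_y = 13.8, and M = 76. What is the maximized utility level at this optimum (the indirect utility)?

The MRS is y/x. Set MRS = p_x/p_y.
Rearranging, p_y·y = p_x·x. Substituting into the budget gives p_x·x·(1 + 1) = M.
Demand: x*(p_x,p_y,M) = 0.5·M/p_x and y* = 0.5·M/p_y.
At p_x=11, p_y=13.8, M=76: x* = 0.5·76/11 = 3.4545, y* = 2.7536.
Utility at the optimum: U(3.4545, 2.7536) = 6.7578.

V = 6.7578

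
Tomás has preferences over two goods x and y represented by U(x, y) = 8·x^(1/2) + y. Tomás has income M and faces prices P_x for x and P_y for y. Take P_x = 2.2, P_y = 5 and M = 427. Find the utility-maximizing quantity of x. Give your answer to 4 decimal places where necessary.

x* = 82.6446

MU_x = 4/√x, MU_y = 1. Tangency: 4/√x = P_x/P_y.
Solve: √x = 4·P_y/P_x, so x*(P_x,P_y) = (4·P_y/P_x)², and y* = (M − P_x·x*)/P_y.
Plugging in: x* = (4·5/2.2)² = 82.6446.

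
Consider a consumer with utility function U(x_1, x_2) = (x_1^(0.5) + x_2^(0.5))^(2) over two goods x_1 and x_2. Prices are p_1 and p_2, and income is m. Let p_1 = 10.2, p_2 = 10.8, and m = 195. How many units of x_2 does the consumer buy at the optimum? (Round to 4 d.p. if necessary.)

x_2* = 8.7698

MU_x_1 ∝ x_1^(-0.5), MU_x_2 ∝ x_2^(-0.5), so MRS = (x_2/x_1)^(0.5) = p_1/p_2.
Hence x_2/x_1 = (p_1/p_2)^(1/(0.5)), i.e. raised to the 2 power.
With the ratio pinned down, the budget gives x_1* = m/(p_1 + p_2·(x_2/x_1)) and x_2* = (x_2/x_1)·x_1*.
Numerically x_2/x_1 = 0.891975, so x_1* = 195/(10.2 + 10.8·0.891975) = 9.8319 and x_2* = 0.891975·9.8319 = 8.7698.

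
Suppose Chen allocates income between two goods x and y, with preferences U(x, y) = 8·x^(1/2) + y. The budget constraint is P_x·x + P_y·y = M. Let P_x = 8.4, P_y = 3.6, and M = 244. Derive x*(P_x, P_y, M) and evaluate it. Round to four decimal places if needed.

Set MRS = P_x/P_y: 4·x^(−1/2) = P_x/P_y.
Thus x* = (4·P_y/P_x)² — independent of M — with the rest of income spent on y.
Plugging in: x* = (4·3.6/8.4)² = 2.9388.

x* = 2.9388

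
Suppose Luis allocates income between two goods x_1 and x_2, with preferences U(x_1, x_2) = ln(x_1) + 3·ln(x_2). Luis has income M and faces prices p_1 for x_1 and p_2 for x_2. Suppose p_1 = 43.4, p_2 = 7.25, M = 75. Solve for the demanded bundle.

The MRS is (1/3)·x_2/x_1. Set MRS = p_1/p_2.
Rearranging, p_2·x_2 = 3·p_1·x_1. Substituting into the budget gives p_1·x_1·(1 + 3) = M.
Demand: x_1*(p_1,p_2,M) = 0.25·M/p_1 and x_2* = 0.75·M/p_2.
At p_1=43.4, p_2=7.25, M=75: x_1* = 0.25·75/43.4 = 0.432, x_2* = 7.7586.

x_1* = 0.432, x_2* = 7.7586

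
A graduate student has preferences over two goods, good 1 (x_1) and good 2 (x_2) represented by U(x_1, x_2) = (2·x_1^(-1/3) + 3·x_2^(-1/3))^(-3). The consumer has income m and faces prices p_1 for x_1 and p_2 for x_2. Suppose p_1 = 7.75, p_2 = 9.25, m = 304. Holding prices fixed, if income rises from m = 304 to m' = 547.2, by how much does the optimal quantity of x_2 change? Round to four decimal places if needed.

Δx_2* = 15.4126

MRS = MU_x_1/MU_x_2 = (2/3)·(x_2/x_1)^(4/3). Set equal to p_1/p_2.
Hence x_2/x_1 = ((3/2)·p_1/p_2)^(1/(4/3)), i.e. raised to the 0.75 power.
With the ratio pinned down, the budget gives x_1* = m/(p_1 + p_2·(x_2/x_1)) and x_2* = (x_2/x_1)·x_1*.
Numerically x_2/x_1 = 1.186966, so x_1* = 304/(7.75 + 9.25·1.186966) = 16.2311 and x_2* = 1.186966·16.2311 = 19.2658.
At m' = 547.2: x_2* = 34.6785. Change: 34.6785 − 19.2658 = 15.4126.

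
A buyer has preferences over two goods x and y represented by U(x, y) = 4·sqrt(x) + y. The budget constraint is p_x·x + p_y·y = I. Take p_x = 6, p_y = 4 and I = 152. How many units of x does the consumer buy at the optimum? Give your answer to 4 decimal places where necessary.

Set MRS = p_x/p_y: 2·x^(−1/2) = p_x/p_y.
Solve: √x = 2·p_y/p_x, so x*(p_x,p_y) = (2·p_y/p_x)², and y* = (I − p_x·x*)/p_y.
Plugging in: x* = (2·4/6)² = 1.7778.

x* = 1.7778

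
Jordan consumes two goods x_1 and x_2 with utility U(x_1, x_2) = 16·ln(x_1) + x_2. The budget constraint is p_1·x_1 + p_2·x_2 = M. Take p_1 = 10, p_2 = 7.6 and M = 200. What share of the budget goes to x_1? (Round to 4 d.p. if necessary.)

share on x_1 = 0.608

Set MRS = p_1/p_2: (16/x_1)/1 = p_1/p_2.
So x_1*(p_1,p_2) = 16·p_2/p_1, independent of income; and x_2* = (M − 16·p_2)/p_2.
At the given prices: x_1* = 16·7.6/10 = 12.16, and x_2* = 10.3158.
Expenditure on x_1: 10·12.16 = 121.6; share = 0.608.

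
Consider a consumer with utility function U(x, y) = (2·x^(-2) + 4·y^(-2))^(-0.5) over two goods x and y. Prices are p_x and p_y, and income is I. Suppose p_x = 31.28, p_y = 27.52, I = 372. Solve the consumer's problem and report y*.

With the ratio pinned down, the budget gives x* = I/(p_x + p_y·(y/x)) and y* = (y/x)·x*.
Numerically y/x = 1.31487, so x* = 372/(31.28 + 27.52·1.31487) = 5.514 and y* = 1.31487·5.514 = 7.2501.

y* = 7.2501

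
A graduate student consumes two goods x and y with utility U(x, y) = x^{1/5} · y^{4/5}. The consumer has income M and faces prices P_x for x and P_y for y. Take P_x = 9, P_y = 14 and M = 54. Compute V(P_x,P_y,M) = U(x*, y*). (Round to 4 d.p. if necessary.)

V = 2.5546

The MRS is (1/4)·y/x. Set MRS = P_x/P_y.
So 0.2·P_y·y = 0.8·P_x·x; combined with the budget, a share 0.2 of income goes to x.
Demand: x*(P_x,P_y,M) = 0.2·M/P_x and y* = 0.8·M/P_y.
At P_x=9, P_y=14, M=54: x* = 0.2·54/9 = 1.2, y* = 3.0857.
Utility at the optimum: U(1.2, 3.0857) = 2.5546.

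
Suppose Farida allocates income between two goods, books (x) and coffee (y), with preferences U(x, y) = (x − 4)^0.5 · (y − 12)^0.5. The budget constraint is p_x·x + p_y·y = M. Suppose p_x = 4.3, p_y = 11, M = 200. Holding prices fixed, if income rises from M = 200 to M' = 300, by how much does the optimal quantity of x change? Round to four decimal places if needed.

MRS = (y−12)/(x−4). Tangency with p_x/p_y gives y−12 = (p_x/p_y)·(x−4).
Substituting into the budget: x* = 4 + 0.5·(M − 4·p_x − 12·p_y)/p_x, and y* = 12 + 0.5·(…)/p_y.
Discretionary income = 200 − 4·4.3 − 12·11 = 50.8; x* = 4 + 0.5·50.8/4.3 = 9.907.
At M' = 300: x* = 21.5349. Change: 21.5349 − 9.907 = 11.6279.

Δx* = 11.6279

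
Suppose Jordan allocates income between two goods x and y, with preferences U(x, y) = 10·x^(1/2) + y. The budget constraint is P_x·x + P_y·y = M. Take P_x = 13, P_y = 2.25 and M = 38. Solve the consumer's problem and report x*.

x* = 0.7489

Solve: √x = 5·P_y/P_x, so x*(P_x,P_y) = (5·P_y/P_x)², and y* = (M − P_x·x*)/P_y.
Plugging in: x* = (5·2.25/13)² = 0.7489.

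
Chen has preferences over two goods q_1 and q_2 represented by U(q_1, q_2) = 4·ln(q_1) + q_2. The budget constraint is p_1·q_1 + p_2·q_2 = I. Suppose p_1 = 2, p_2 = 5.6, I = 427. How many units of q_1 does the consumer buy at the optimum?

MU_q_1 = 4/q_1, MU_q_2 = 1. Tangency: 4/q_1 = p_1/p_2.
So q_1*(p_1,p_2) = 4·p_2/p_1, independent of income; and q_2* = (I − 4·p_2)/p_2.
At the given prices: q_1* = 4·5.6/2 = 11.2.

q_1* = 11.2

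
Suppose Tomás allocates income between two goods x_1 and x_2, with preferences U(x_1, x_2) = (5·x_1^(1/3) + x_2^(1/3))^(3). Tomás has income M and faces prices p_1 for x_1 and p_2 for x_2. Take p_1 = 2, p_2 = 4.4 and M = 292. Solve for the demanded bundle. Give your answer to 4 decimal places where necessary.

x_1* = 137.6966, x_2* = 3.7743

MRS = MU_x_1/MU_x_2 = 5·(x_2/x_1)^(2/3). Set equal to p_1/p_2.
Hence x_2/x_1 = ((1/5)·p_1/p_2)^(1/(2/3)), i.e. raised to the 1.5 power.
Substitute x_2 = (x_2/x_1)·x_1 into the budget: x_1* = M/(p_1 + p_2·(x_2/x_1)).
Numerically x_2/x_1 = 0.02741, so x_1* = 292/(2 + 4.4·0.02741) = 137.6966 and x_2* = 0.02741·137.6966 = 3.7743.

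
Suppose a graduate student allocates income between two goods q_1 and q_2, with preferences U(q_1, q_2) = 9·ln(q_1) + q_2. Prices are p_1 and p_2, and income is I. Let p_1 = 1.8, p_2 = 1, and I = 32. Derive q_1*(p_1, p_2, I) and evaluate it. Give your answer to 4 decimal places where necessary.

MU_q_1 = 9/q_1, MU_q_2 = 1. Tangency: 9/q_1 = p_1/p_2.
So q_1*(p_1,p_2) = 9·p_2/p_1, independent of income; and q_2* = (I − 9·p_2)/p_2.
At the given prices: q_1* = 9·1/1.8 = 5.

q_1* = 5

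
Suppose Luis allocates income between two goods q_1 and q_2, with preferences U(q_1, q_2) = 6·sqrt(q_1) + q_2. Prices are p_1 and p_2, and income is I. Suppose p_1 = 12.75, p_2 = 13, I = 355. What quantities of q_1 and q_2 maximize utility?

Utility is quasi-linear in q_2; the FOC for q_1 is 3/√q_1 = p_1/p_2.
Solve: √q_1 = 3·p_2/p_1, so q_1*(p_1,p_2) = (3·p_2/p_1)², and q_2* = (I − p_1·q_1*)/p_2.
Plugging in: q_1* = (3·13/12.75)² = 9.3564, q_2* = 18.1312.

q_1* = 9.3564, q_2* = 18.1312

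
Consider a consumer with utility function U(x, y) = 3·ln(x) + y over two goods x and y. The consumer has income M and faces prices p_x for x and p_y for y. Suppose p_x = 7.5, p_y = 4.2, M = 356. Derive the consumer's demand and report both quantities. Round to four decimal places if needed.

x* = 1.68, y* = 81.7619

So x*(p_x,p_y) = 3·p_y/p_x, independent of income; and y* = (M − 3·p_y)/p_y.
At the given prices: x* = 3·4.2/7.5 = 1.68, and y* = 81.7619.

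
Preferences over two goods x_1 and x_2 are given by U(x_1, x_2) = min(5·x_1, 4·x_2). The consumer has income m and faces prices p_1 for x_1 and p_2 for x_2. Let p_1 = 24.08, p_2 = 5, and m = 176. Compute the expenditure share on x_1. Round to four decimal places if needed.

share on x_1 = 0.7939

Demand: x_1*(p_1,p_2,m) = 4·m/(4·p_1 + 5·p_2), x_2* = 5·m/(4·p_1 + 5·p_2).
Here 4·24.08 + 5·5 = 121.32, giving x_1* = 5.8028 and x_2* = 7.2535.
Expenditure on x_1: 24.08·5.8028 = 139.7323; share = 0.7939.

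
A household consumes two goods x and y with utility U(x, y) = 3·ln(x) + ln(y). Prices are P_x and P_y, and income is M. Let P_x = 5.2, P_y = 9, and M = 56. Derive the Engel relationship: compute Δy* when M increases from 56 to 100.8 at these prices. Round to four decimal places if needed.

The MRS is 3·y/x. Set MRS = P_x/P_y.
So 3·P_y·y = P_x·x; combined with the budget, a share 0.75 of income goes to x.
Demand: x*(P_x,P_y,M) = 0.75·M/P_x and y* = 0.25·M/P_y.
At P_x=5.2, P_y=9, M=56: y* = 0.25·56/9 = 1.5556.
At M' = 100.8: y* = 2.8. Change: 2.8 − 1.5556 = 1.2444.

Δy* = 1.2444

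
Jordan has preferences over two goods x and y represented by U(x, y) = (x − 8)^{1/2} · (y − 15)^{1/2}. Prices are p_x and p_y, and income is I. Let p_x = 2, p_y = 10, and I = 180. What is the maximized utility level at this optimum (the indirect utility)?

V = 1.5652

This is Cobb-Douglas in (x−8, y−15): tangency gives 0.5·p_y·(y−15) = 0.5·p_x·(x−8).
Substituting into the budget: x* = 8 + 0.5·(I − 8·p_x − 15·p_y)/p_x, and y* = 15 + 0.5·(…)/p_y.
Discretionary income = 180 − 8·2 − 15·10 = 14; x* = 8 + 0.5·14/2 = 11.5; y* = 15 + 0.5·14/10 = 15.7.
Utility at the optimum: U(11.5, 15.7) = 1.5652.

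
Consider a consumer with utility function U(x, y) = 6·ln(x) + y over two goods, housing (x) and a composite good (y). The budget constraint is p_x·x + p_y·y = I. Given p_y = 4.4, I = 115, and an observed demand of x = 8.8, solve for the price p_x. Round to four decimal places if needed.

p_x = 3

MU_x = 6/x, MU_y = 1. Tangency: 6/x = p_x/p_y.
So x*(p_x,p_y) = 6·p_y/p_x, independent of income; and y* = (I − 6·p_y)/p_y.
Set x* = 8.8 in the demand function and solve for p_x: p_x = 3.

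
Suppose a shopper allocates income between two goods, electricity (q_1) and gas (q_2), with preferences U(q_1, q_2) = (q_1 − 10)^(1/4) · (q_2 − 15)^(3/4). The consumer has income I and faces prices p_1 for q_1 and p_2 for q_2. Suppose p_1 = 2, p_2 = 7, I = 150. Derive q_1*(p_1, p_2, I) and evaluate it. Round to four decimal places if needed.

q_1* = 13.125

MRS = (1/3)·(q_2−15)/(q_1−10). Tangency with p_1/p_2 gives q_2−15 = 3·(p_1/p_2)·(q_1−10).
Substituting into the budget: q_1* = 10 + 0.25·(I − 10·p_1 − 15·p_2)/p_1, and q_2* = 15 + 0.75·(…)/p_2.
Discretionary income = 150 − 10·2 − 15·7 = 25; q_1* = 10 + 0.25·25/2 = 13.125.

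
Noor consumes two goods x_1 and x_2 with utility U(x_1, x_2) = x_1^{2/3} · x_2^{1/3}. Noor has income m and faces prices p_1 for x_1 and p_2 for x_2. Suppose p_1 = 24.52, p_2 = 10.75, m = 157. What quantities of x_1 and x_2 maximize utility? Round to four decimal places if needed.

Tangency: MRS = 2·x_2/x_1 = p_1/p_2.
Rearranging, p_2·x_2 = (1/2)·p_1·x_1. Substituting into the budget gives p_1·x_1·(1 + (1/2)) = m.
Demand: x_1*(p_1,p_2,m) = 2/3·m/p_1 and x_2* = 1/3·m/p_2.
At p_1=24.52, p_2=10.75, m=157: x_1* = 2/3·157/24.52 = 4.2686, x_2* = 4.8682.

x_1* = 4.2686, x_2* = 4.8682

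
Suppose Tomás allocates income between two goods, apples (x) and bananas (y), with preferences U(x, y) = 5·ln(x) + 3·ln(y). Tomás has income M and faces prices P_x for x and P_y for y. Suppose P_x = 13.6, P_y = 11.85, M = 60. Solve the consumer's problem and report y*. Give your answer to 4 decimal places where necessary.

At P_x=13.6, P_y=11.85, M=60: y* = 0.375·60/11.85 = 1.8987.

y* = 1.8987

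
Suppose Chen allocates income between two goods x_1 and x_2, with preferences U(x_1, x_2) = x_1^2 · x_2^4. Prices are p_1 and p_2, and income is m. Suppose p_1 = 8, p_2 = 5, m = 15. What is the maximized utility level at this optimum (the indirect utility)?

V = 6.25

The MRS is (1/2)·x_2/x_1. Set MRS = p_1/p_2.
So 2·p_2·x_2 = 4·p_1·x_1; combined with the budget, a share 1/3 of income goes to x_1.
Demand: x_1*(p_1,p_2,m) = 1/3·m/p_1 and x_2* = 2/3·m/p_2.
At p_1=8, p_2=5, m=15: x_1* = 1/3·15/8 = 0.625, x_2* = 2.
Utility at the optimum: U(0.625, 2) = 6.25.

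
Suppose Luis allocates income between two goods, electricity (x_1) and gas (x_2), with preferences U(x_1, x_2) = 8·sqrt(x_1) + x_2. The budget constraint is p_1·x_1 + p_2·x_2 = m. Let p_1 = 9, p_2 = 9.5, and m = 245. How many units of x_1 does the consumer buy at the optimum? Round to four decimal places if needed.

MU_x_1 = 4/√x_1, MU_x_2 = 1. Tangency: 4/√x_1 = p_1/p_2.
Solve: √x_1 = 4·p_2/p_1, so x_1*(p_1,p_2) = (4·p_2/p_1)², and x_2* = (m − p_1·x_1*)/p_2.
Plugging in: x_1* = (4·9.5/9)² = 17.8272.

x_1* = 17.8272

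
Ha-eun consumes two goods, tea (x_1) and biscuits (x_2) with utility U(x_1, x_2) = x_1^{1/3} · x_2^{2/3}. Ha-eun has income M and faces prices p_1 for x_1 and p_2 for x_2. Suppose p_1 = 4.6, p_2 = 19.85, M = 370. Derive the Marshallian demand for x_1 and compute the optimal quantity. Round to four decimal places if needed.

x_1* = 26.8116

Tangency: MRS = (1/2)·x_2/x_1 = p_1/p_2.
Rearranging, p_2·x_2 = 2·p_1·x_1. Substituting into the budget gives p_1·x_1·(1 + 2) = M.
Demand: x_1*(p_1,p_2,M) = 1/3·M/p_1 and x_2* = 2/3·M/p_2.
At p_1=4.6, p_2=19.85, M=370: x_1* = 1/3·370/4.6 = 26.8116.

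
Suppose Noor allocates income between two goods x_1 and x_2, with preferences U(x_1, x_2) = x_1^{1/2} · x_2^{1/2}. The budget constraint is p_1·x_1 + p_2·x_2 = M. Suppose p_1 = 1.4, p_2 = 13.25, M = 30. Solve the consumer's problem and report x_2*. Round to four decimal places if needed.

MU_x_1/MU_x_2 = (0.5·x_2)/(0.5·x_1); tangency sets this equal to p_1/p_2.
Rearranging, p_2·x_2 = p_1·x_1. Substituting into the budget gives p_1·x_1·(1 + 1) = M.
Demand: x_1*(p_1,p_2,M) = 0.5·M/p_1 and x_2* = 0.5·M/p_2.
At p_1=1.4, p_2=13.25, M=30: x_2* = 0.5·30/13.25 = 1.1321.

x_2* = 1.1321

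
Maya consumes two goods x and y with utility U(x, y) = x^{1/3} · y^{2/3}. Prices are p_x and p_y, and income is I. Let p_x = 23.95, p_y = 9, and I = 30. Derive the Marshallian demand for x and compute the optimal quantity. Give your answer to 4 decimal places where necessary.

Demand: x*(p_x,p_y,I) = 1/3·I/p_x and y* = 2/3·I/p_y.
At p_x=23.95, p_y=9, I=30: x* = 1/3·30/23.95 = 0.4175.

x* = 0.4175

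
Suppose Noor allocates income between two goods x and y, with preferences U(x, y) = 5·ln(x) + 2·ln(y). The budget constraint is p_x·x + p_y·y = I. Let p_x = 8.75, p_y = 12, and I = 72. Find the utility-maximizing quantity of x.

Tangency: MRS = (5/2)·y/x = p_x/p_y.
So 5·p_y·y = 2·p_x·x; combined with the budget, a share 5/7 of income goes to x.
Demand: x*(p_x,p_y,I) = 5/7·I/p_x and y* = 2/7·I/p_y.
At p_x=8.75, p_y=12, I=72: x* = 5/7·72/8.75 = 5.8776.

x* = 5.8776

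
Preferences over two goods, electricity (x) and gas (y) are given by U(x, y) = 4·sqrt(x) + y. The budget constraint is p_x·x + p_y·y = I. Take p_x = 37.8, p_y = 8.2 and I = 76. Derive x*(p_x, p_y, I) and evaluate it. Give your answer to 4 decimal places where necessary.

MU_x = 2/√x, MU_y = 1. Tangency: 2/√x = p_x/p_y.
Solve: √x = 2·p_y/p_x, so x*(p_x,p_y) = (2·p_y/p_x)², and y* = (I − p_x·x*)/p_y.
Plugging in: x* = (2·8.2/37.8)² = 0.1882.

x* = 0.1882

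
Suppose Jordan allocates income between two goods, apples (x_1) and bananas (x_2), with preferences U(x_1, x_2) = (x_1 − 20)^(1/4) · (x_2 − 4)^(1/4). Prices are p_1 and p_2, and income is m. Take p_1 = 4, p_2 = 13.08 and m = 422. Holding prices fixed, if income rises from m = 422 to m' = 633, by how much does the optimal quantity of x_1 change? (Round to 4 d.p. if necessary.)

Δx_1* = 26.375

This is Cobb-Douglas in (x_1−20, x_2−4): tangency gives 0.25·p_2·(x_2−4) = 0.25·p_1·(x_1−20).
After buying the subsistence bundle (20, 4), a share 0.5 of the remaining income goes to x_1: x_1* = 20 + 0.5·(m − 20p_1 − 4p_2)/p_1.
Discretionary income = 422 − 20·4 − 4·13.08 = 289.68; x_1* = 20 + 0.5·289.68/4 = 56.21.
At m' = 633: x_1* = 82.585. Change: 82.585 − 56.21 = 26.375.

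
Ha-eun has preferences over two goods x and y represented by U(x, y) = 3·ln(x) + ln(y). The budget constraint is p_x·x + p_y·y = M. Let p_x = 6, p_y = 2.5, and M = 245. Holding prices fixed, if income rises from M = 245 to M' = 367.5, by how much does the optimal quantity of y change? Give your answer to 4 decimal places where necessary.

Δy* = 12.25

MU_x/MU_y = (3·y)/(x); tangency sets this equal to p_x/p_y.
So 3·p_y·y = p_x·x; combined with the budget, a share 0.75 of income goes to x.
Demand: x*(p_x,p_y,M) = 0.75·M/p_x and y* = 0.25·M/p_y.
At p_x=6, p_y=2.5, M=245: y* = 0.25·245/2.5 = 24.5.
At M' = 367.5: y* = 36.75. Change: 36.75 − 24.5 = 12.25.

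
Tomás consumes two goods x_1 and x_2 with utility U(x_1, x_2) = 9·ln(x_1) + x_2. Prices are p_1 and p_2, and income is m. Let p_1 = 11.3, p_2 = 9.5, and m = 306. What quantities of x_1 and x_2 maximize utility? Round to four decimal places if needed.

x_1* = 7.5664, x_2* = 23.2105

MU_x_1 = 9/x_1, MU_x_2 = 1. Tangency: 9/x_1 = p_1/p_2.
So x_1*(p_1,p_2) = 9·p_2/p_1, independent of income; and x_2* = (m − 9·p_2)/p_2.
At the given prices: x_1* = 9·9.5/11.3 = 7.5664, and x_2* = 23.2105.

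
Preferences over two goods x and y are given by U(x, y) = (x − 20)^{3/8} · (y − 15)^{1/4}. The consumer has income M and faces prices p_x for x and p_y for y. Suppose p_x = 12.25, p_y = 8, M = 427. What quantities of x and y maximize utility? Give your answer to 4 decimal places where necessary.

This is Cobb-Douglas in (x−20, y−15): tangency gives 0.375·p_y·(y−15) = 0.25·p_x·(x−20).
Substituting into the budget: x* = 20 + 0.6·(M − 20·p_x − 15·p_y)/p_x, and y* = 15 + 0.4·(…)/p_y.
Discretionary income = 427 − 20·12.25 − 15·8 = 62; x* = 20 + 0.6·62/12.25 = 23.0367; y* = 15 + 0.4·62/8 = 18.1.

x* = 23.0367, y* = 18.1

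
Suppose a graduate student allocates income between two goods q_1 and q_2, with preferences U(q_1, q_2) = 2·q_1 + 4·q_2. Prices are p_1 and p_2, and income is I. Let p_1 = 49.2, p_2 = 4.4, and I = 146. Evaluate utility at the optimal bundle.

V = 132.7273

q_2 gives more utility per dollar, so spend all income on q_2: q_2* = I/p_2, q_1* = 0.
Numerically: q_1* = 0, q_2* = 33.1818.
Utility at the optimum: U(0, 33.1818) = 132.7273.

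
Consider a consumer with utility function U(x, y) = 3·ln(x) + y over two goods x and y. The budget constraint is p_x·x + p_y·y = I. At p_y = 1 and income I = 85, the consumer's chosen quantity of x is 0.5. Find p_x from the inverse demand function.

p_x = 6

Set MRS = p_x/p_y: (3/x)/1 = p_x/p_y.
So x*(p_x,p_y) = 3·p_y/p_x, independent of income; and y* = (I − 3·p_y)/p_y.
Set x* = 0.5 in the demand function and solve for p_x: p_x = 6.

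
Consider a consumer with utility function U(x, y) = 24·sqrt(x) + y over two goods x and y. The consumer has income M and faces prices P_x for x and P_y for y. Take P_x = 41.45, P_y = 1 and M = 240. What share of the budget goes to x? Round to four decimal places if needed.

MU_x = 12/√x, MU_y = 1. Tangency: 12/√x = P_x/P_y.
Thus x* = (12·P_y/P_x)² — independent of M — with the rest of income spent on y.
Plugging in: x* = (12·1/41.45)² = 0.0838, y* = 236.5259.
Expenditure on x: 41.45·0.0838 = 3.4741; share = 0.0145.

share on x = 0.0145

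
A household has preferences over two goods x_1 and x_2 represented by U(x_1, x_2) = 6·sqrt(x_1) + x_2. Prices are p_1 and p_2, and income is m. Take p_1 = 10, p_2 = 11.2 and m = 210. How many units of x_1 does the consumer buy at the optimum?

MU_x_1 = 3/√x_1, MU_x_2 = 1. Tangency: 3/√x_1 = p_1/p_2.
Solve: √x_1 = 3·p_2/p_1, so x_1*(p_1,p_2) = (3·p_2/p_1)², and x_2* = (m − p_1·x_1*)/p_2.
Plugging in: x_1* = (3·11.2/10)² = 11.2896.

x_1* = 11.2896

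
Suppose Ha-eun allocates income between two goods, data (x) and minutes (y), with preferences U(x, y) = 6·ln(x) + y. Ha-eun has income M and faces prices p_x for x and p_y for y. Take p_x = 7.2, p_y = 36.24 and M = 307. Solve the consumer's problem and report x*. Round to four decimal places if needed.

x* = 30.2

MU_x = 6/x, MU_y = 1. Tangency: 6/x = p_x/p_y.
So x*(p_x,p_y) = 6·p_y/p_x, independent of income; and y* = (M − 6·p_y)/p_y.
At the given prices: x* = 6·36.24/7.2 = 30.2.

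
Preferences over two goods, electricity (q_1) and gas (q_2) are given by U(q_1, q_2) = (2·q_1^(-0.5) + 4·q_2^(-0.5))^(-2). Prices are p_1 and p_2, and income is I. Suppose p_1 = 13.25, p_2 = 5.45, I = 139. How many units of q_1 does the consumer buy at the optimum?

q_1* = 4.811

From the CES first-order condition, (1/2)·(q_2/q_1)^(1.5) = p_1/p_2.
Solve for the ratio: q_2/q_1 = [2·p_1/p_2]^(2/3).
Substitute q_2 = (q_2/q_1)·q_1 into the budget: q_1* = I/(p_1 + p_2·(q_2/q_1)).
Numerically q_2/q_1 = 2.870117, so q_1* = 139/(13.25 + 5.45·2.870117) = 4.811.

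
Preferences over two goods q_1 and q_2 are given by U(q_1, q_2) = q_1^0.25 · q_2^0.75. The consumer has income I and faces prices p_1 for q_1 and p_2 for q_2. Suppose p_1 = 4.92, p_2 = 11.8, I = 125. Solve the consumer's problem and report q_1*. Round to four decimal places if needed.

q_1* = 6.3516

Tangency: MRS = (1/3)·q_2/q_1 = p_1/p_2.
Rearranging, p_2·q_2 = 3·p_1·q_1. Substituting into the budget gives p_1·q_1·(1 + 3) = I.
Demand: q_1*(p_1,p_2,I) = 0.25·I/p_1 and q_2* = 0.75·I/p_2.
At p_1=4.92, p_2=11.8, I=125: q_1* = 0.25·125/4.92 = 6.3516.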